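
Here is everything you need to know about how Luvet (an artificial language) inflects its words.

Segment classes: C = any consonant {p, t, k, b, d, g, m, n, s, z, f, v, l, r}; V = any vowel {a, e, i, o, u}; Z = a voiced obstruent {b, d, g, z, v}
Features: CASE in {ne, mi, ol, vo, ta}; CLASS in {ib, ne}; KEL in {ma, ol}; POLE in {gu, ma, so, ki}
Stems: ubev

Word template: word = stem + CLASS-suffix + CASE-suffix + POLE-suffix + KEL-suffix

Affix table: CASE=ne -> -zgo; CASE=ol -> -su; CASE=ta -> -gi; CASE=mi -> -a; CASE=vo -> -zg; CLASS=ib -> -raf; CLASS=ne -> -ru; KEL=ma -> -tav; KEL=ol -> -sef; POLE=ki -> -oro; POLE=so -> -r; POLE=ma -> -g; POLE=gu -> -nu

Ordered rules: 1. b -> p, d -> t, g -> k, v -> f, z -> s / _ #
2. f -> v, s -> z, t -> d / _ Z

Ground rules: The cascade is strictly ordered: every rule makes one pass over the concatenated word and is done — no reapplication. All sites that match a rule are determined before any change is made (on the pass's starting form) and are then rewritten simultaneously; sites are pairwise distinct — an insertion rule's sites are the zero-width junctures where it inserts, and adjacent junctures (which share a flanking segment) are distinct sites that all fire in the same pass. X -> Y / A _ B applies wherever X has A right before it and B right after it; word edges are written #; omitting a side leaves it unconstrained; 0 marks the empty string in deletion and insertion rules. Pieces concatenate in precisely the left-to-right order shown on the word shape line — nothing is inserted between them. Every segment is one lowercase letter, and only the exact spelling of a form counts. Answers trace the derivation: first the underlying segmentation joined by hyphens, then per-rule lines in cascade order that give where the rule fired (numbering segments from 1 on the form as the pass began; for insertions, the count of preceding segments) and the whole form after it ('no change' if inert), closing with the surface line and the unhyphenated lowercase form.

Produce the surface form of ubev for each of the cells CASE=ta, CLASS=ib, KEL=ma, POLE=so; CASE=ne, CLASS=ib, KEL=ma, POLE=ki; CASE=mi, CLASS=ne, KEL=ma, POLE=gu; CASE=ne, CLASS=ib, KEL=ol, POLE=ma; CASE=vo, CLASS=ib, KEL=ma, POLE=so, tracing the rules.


cell CASE=ta, CLASS=ib, KEL=ma, POLE=so:
underlying: ubev-raf-gi-r-tav
1. b -> p, d -> t, g -> k, v -> f, z -> s / _ #: fires at position(s) 13: ubevrafgirtaf
2. f -> v, s -> z, t -> d / _ Z: fires at position(s) 7: ubevravgirtaf
surface: ubevravgirtaf

cell CASE=ne, CLASS=ib, KEL=ma, POLE=ki:
underlying: ubev-raf-zgo-oro-tav
1. b -> p, d -> t, g -> k, v -> f, z -> s / _ #: fires at position(s) 16: ubevrafzgoorotaf
2. f -> v, s -> z, t -> d / _ Z: fires at position(s) 7: ubevravzgoorotaf
surface: ubevravzgoorotaf

cell CASE=mi, CLASS=ne, KEL=ma, POLE=gu:
underlying: ubev-ru-a-nu-tav
1. b -> p, d -> t, g -> k, v -> f, z -> s / _ #: fires at position(s) 12: ubevruanutaf
2. f -> v, s -> z, t -> d / _ Z: no change
surface: ubevruanutaf

cell CASE=ne, CLASS=ib, KEL=ol, POLE=ma:
underlying: ubev-raf-zgo-g-sef
1. b -> p, d -> t, g -> k, v -> f, z -> s / _ #: no change
2. f -> v, s -> z, t -> d / _ Z: fires at position(s) 7: ubevravzgogsef
surface: ubevravzgogsef

cell CASE=vo, CLASS=ib, KEL=ma, POLE=so:
underlying: ubev-raf-zg-r-tav
1. b -> p, d -> t, g -> k, v -> f, z -> s / _ #: fires at position(s) 13: ubevrafzgrtaf
2. f -> v, s -> z, t -> d / _ Z: fires at position(s) 7: ubevravzgrtaf
surface: ubevravzgrtaf


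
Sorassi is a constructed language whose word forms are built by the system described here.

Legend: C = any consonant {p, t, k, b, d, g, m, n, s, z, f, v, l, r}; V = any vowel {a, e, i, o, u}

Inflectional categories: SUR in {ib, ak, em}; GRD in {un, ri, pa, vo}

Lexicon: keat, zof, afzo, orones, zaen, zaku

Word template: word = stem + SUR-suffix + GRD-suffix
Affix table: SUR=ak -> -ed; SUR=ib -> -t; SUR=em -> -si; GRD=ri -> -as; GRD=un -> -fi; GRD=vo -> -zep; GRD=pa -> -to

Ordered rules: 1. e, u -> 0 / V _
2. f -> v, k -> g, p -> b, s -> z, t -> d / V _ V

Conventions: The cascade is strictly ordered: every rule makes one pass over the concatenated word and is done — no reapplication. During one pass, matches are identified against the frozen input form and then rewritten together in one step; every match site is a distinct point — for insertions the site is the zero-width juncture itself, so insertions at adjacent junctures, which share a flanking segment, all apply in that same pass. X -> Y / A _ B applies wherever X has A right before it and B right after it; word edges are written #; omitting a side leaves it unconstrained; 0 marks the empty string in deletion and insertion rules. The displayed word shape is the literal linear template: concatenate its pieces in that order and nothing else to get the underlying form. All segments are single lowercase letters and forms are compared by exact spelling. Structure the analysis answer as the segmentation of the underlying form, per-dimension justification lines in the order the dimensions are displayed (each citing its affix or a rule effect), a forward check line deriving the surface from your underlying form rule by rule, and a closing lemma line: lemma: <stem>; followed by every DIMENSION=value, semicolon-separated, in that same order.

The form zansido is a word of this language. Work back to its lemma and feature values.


underlying: zaen-si-to
SUR=em - signalled by the affix -si
GRD=pa - signalled by the affix -to
check: zaensito -> zansito -> zansido
lemma: zaen; SUR=em; GRD=pa


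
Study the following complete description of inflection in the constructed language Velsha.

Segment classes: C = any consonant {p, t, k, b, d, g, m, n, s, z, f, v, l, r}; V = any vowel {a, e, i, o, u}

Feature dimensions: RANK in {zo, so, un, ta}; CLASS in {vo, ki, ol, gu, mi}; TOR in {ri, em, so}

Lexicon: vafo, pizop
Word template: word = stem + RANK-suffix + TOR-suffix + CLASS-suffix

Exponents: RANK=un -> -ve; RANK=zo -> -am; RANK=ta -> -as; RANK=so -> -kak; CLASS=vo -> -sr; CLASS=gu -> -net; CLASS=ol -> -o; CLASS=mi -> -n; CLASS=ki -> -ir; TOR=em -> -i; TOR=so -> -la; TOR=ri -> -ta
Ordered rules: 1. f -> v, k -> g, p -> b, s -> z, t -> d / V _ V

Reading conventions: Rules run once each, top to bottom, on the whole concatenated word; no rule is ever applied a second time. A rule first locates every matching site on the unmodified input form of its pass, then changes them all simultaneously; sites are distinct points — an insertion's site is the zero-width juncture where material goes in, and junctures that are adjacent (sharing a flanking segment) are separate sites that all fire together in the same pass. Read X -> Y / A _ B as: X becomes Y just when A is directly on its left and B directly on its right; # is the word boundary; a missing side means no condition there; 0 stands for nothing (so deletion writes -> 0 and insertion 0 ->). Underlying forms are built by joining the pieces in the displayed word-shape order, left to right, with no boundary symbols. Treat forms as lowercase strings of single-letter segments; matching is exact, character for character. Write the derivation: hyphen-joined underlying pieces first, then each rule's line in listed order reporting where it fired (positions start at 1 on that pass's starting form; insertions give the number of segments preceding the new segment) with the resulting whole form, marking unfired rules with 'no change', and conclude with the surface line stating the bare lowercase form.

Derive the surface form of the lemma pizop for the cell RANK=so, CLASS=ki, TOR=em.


underlying: pizop-kak-i-ir
1. f -> v, k -> g, p -> b, s -> z, t -> d / V _ V: fires at position(s) 8: pizopkagiir
surface: pizopkagiir


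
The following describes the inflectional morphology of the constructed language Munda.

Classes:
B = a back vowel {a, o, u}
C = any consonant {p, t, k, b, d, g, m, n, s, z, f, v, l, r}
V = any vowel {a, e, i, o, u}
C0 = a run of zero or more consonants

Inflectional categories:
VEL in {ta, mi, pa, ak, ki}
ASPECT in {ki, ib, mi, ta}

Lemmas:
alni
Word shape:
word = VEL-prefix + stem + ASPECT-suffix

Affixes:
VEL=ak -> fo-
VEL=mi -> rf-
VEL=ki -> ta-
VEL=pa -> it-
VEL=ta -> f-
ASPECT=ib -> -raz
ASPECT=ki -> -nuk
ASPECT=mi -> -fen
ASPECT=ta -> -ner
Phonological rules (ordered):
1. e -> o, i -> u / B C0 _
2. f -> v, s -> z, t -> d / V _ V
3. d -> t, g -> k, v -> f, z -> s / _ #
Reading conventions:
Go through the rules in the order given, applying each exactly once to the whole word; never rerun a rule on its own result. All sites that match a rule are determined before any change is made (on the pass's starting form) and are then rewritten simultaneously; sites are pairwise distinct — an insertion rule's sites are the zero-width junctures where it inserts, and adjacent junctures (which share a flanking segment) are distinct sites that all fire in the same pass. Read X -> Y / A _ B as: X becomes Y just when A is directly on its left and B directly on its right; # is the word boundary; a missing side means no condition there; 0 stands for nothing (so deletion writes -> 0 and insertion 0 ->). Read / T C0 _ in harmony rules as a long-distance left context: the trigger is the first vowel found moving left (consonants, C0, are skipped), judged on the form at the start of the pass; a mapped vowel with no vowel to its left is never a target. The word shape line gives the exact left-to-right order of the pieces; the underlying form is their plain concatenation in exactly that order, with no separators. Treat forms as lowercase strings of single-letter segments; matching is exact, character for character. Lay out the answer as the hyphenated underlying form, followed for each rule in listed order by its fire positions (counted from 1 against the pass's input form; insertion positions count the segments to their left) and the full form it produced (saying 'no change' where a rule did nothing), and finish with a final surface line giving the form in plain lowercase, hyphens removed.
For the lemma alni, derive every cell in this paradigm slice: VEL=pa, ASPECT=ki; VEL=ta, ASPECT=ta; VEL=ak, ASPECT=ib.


cell VEL=pa, ASPECT=ki:
underlying: it-alni-nuk
1. e -> o, i -> u / B C0 _: fires at position(s) 6: italnunuk
2. f -> v, s -> z, t -> d / V _ V: fires at position(s) 2: idalnunuk
3. d -> t, g -> k, v -> f, z -> s / _ #: no change
surface: idalnunuk

cell VEL=ta, ASPECT=ta:
underlying: f-alni-ner
1. e -> o, i -> u / B C0 _: fires at position(s) 5: falnuner
2. f -> v, s -> z, t -> d / V _ V: no change
3. d -> t, g -> k, v -> f, z -> s / _ #: no change
surface: falnuner

cell VEL=ak, ASPECT=ib:
underlying: fo-alni-raz
1. e -> o, i -> u / B C0 _: fires at position(s) 6: foalnuraz
2. f -> v, s -> z, t -> d / V _ V: no change
3. d -> t, g -> k, v -> f, z -> s / _ #: fires at position(s) 9: foalnuras
surface: foalnuras


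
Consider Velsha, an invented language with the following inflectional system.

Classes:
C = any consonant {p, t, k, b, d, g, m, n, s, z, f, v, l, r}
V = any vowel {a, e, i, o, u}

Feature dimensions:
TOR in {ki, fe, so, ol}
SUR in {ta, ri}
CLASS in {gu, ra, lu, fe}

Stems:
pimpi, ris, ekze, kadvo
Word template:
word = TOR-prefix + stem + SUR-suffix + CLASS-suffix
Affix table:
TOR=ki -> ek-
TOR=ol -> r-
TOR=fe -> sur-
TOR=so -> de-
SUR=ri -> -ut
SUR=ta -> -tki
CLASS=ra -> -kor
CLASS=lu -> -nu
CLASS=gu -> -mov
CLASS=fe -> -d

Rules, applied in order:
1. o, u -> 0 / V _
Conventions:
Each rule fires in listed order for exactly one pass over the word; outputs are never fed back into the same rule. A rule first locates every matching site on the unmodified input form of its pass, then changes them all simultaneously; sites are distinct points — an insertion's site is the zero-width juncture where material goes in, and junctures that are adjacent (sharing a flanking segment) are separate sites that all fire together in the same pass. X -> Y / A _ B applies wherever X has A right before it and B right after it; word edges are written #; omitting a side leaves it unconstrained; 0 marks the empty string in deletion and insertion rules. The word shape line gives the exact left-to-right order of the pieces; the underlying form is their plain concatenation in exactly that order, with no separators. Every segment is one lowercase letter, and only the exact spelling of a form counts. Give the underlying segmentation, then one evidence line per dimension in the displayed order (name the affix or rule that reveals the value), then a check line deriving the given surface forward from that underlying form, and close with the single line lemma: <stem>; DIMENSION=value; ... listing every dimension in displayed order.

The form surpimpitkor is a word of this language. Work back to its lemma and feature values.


underlying: sur-pimpi-ut-kor
TOR=fe - signalled by the affix sur-
SUR=ri - signalled by the affix -ut
CLASS=ra - signalled by the affix -kor
check: surpimpiutkor -> surpimpitkor
lemma: pimpi; TOR=fe; SUR=ri; CLASS=ra


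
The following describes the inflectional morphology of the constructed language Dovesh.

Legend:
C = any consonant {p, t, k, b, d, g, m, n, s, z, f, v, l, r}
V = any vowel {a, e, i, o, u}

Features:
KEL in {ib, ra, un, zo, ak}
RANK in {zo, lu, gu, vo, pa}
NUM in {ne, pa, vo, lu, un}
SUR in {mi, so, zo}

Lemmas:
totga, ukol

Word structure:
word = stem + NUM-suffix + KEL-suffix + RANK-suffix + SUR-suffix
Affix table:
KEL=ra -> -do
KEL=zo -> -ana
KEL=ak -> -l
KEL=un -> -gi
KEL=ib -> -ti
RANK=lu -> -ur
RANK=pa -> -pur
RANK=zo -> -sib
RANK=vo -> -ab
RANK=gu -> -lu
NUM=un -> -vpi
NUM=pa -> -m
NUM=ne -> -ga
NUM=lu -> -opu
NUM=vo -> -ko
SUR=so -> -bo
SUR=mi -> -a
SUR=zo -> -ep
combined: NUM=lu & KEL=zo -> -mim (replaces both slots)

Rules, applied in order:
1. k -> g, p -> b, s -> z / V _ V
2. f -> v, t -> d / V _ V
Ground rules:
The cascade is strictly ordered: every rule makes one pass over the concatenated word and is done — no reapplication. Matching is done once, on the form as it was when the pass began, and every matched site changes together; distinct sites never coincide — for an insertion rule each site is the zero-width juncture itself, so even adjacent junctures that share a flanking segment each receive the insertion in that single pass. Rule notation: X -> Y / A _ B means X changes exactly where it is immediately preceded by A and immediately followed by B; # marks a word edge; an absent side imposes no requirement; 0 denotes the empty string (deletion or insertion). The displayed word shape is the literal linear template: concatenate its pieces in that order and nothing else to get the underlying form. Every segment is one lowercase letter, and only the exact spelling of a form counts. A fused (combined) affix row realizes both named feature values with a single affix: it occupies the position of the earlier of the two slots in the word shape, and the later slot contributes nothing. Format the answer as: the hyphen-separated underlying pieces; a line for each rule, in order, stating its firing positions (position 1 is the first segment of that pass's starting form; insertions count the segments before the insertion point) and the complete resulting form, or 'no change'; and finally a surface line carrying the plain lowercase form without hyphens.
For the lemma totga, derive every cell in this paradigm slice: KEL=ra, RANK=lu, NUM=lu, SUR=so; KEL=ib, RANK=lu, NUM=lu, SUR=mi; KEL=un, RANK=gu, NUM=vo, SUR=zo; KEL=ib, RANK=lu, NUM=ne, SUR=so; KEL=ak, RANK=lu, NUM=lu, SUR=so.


cell KEL=ra, RANK=lu, NUM=lu, SUR=so:
underlying: totga-opu-do-ur-bo
1. k -> g, p -> b, s -> z / V _ V: fires at position(s) 7: totgaobudourbo
2. f -> v, t -> d / V _ V: no change
surface: totgaobudourbo

cell KEL=ib, RANK=lu, NUM=lu, SUR=mi:
underlying: totga-opu-ti-ur-a
1. k -> g, p -> b, s -> z / V _ V: fires at position(s) 7: totgaobutiura
2. f -> v, t -> d / V _ V: fires at position(s) 9: totgaobudiura
surface: totgaobudiura

cell KEL=un, RANK=gu, NUM=vo, SUR=zo:
underlying: totga-ko-gi-lu-ep
1. k -> g, p -> b, s -> z / V _ V: fires at position(s) 6: totgagogiluep
2. f -> v, t -> d / V _ V: no change
surface: totgagogiluep

cell KEL=ib, RANK=lu, NUM=ne, SUR=so:
underlying: totga-ga-ti-ur-bo
1. k -> g, p -> b, s -> z / V _ V: no change
2. f -> v, t -> d / V _ V: fires at position(s) 8: totgagadiurbo
surface: totgagadiurbo

cell KEL=ak, RANK=lu, NUM=lu, SUR=so:
underlying: totga-opu-l-ur-bo
1. k -> g, p -> b, s -> z / V _ V: fires at position(s) 7: totgaobulurbo
2. f -> v, t -> d / V _ V: no change
surface: totgaobulurbo


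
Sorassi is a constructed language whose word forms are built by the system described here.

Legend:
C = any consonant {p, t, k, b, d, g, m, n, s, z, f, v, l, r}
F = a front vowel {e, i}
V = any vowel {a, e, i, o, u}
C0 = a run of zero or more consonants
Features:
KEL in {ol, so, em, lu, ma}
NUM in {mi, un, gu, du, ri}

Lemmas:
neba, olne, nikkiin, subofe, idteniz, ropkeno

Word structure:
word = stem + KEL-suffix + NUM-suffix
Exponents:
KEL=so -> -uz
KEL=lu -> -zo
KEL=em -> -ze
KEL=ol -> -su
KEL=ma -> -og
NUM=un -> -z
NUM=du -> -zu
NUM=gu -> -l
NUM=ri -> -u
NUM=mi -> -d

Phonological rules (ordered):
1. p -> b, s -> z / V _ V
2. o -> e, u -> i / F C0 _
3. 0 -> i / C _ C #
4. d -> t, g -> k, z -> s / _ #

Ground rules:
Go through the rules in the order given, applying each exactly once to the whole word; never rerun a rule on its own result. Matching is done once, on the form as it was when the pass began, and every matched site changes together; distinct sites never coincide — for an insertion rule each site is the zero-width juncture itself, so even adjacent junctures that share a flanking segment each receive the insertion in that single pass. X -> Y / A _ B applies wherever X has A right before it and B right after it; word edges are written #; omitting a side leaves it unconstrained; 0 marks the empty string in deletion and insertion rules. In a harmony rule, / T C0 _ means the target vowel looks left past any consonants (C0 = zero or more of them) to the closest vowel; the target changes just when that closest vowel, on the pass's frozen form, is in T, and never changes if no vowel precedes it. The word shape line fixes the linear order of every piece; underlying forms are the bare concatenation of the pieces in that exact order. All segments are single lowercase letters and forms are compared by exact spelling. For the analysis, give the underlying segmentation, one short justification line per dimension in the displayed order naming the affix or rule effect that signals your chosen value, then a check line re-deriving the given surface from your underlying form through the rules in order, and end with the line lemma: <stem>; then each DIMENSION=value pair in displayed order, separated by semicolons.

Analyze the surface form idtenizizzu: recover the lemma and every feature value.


underlying: idteniz-uz-zu
KEL=so - signalled by the affix -uz
NUM=du - signalled by the affix -zu
check: idtenizuzzu -> idtenizuzzu -> idtenizizzu -> idtenizizzu -> idtenizizzu
lemma: idteniz; KEL=so; NUM=du


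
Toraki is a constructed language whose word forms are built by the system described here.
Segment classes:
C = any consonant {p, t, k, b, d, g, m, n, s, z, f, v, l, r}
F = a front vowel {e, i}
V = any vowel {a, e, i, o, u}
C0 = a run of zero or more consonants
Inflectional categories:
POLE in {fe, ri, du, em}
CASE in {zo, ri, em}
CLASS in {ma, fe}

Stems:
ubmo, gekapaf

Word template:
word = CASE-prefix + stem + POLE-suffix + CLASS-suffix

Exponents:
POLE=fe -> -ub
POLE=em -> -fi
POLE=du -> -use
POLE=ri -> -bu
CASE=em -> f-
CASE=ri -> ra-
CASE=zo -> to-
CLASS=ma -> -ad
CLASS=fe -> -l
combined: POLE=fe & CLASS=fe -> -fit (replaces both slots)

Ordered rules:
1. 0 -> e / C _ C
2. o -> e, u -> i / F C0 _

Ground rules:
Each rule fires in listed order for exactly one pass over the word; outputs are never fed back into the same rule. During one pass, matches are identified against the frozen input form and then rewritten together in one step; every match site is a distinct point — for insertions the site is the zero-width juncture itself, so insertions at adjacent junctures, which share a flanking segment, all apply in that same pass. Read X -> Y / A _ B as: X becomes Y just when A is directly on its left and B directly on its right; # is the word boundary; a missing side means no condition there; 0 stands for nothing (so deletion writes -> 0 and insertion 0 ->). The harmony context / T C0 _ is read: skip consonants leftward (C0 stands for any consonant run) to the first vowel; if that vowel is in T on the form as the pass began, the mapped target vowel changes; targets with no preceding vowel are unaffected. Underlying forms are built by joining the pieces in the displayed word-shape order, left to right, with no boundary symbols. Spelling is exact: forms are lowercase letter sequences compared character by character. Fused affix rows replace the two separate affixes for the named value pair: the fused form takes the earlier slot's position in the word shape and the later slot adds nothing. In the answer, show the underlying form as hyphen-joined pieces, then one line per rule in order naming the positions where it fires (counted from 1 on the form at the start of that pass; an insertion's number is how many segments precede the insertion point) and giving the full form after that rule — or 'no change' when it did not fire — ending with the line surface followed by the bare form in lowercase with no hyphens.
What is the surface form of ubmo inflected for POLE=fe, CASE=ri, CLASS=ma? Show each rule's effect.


underlying: ra-ubmo-ub-ad
1. 0 -> e / C _ C: inserts after position(s) 4: raubemoubad
2. o -> e, u -> i / F C0 _: fires at position(s) 7: raubemeubad
surface: raubemeubad


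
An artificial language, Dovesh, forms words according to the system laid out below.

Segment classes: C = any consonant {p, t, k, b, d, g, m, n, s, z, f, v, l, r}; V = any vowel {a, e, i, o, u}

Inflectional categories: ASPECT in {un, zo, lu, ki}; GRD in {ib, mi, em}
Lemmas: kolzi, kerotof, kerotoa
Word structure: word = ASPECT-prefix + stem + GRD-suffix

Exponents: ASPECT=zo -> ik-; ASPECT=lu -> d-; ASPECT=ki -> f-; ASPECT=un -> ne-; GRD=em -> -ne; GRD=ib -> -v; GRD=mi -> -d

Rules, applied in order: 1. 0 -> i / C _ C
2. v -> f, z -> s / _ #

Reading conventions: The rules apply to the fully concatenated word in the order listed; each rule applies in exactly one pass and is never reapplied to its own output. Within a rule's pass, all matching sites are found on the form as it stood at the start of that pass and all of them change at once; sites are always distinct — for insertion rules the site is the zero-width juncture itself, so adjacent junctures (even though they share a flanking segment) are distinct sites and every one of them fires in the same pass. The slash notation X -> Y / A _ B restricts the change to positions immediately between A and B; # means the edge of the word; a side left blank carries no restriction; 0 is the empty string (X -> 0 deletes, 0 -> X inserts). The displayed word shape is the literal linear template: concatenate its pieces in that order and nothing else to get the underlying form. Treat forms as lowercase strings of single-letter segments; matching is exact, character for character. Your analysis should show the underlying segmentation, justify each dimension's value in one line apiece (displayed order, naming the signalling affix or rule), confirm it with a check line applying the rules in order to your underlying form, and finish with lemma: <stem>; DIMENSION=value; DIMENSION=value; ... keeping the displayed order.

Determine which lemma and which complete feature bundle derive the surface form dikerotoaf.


underlying: d-kerotoa-v
ASPECT=lu - signalled by the affix d-
GRD=ib - signalled by the affix -v
check: dkerotoav -> dikerotoav -> dikerotoaf
lemma: kerotoa; ASPECT=lu; GRD=ib


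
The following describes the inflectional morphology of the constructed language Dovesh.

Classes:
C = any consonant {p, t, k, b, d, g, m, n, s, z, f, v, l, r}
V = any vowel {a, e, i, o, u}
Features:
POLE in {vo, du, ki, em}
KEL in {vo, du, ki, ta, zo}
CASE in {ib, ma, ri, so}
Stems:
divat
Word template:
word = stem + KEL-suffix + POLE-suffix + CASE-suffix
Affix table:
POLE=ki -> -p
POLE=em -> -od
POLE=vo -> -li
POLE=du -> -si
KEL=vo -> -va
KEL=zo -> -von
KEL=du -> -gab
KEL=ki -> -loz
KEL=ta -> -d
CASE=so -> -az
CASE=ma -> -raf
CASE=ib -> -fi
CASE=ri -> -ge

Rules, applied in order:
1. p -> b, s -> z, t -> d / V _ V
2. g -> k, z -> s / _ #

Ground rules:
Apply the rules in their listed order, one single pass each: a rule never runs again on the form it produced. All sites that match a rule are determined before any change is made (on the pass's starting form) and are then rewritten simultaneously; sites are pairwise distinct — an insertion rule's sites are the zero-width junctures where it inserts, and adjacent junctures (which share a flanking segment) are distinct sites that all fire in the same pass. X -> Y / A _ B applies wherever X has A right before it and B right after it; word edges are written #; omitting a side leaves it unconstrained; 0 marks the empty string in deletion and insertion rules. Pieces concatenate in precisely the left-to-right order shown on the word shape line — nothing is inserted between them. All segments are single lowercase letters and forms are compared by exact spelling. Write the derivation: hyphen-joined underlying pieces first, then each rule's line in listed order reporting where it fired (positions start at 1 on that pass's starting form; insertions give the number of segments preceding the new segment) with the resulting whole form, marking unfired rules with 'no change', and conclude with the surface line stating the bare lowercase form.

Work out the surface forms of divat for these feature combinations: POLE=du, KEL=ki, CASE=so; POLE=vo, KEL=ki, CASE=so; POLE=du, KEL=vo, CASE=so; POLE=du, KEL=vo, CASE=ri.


cell POLE=du, KEL=ki, CASE=so:
underlying: divat-loz-si-az
1. p -> b, s -> z, t -> d / V _ V: no change
2. g -> k, z -> s / _ #: fires at position(s) 12: divatlozsias
surface: divatlozsias

cell POLE=vo, KEL=ki, CASE=so:
underlying: divat-loz-li-az
1. p -> b, s -> z, t -> d / V _ V: no change
2. g -> k, z -> s / _ #: fires at position(s) 12: divatlozlias
surface: divatlozlias

cell POLE=du, KEL=vo, CASE=so:
underlying: divat-va-si-az
1. p -> b, s -> z, t -> d / V _ V: fires at position(s) 8: divatvaziaz
2. g -> k, z -> s / _ #: fires at position(s) 11: divatvazias
surface: divatvazias

cell POLE=du, KEL=vo, CASE=ri:
underlying: divat-va-si-ge
1. p -> b, s -> z, t -> d / V _ V: fires at position(s) 8: divatvazige
2. g -> k, z -> s / _ #: no change
surface: divatvazige


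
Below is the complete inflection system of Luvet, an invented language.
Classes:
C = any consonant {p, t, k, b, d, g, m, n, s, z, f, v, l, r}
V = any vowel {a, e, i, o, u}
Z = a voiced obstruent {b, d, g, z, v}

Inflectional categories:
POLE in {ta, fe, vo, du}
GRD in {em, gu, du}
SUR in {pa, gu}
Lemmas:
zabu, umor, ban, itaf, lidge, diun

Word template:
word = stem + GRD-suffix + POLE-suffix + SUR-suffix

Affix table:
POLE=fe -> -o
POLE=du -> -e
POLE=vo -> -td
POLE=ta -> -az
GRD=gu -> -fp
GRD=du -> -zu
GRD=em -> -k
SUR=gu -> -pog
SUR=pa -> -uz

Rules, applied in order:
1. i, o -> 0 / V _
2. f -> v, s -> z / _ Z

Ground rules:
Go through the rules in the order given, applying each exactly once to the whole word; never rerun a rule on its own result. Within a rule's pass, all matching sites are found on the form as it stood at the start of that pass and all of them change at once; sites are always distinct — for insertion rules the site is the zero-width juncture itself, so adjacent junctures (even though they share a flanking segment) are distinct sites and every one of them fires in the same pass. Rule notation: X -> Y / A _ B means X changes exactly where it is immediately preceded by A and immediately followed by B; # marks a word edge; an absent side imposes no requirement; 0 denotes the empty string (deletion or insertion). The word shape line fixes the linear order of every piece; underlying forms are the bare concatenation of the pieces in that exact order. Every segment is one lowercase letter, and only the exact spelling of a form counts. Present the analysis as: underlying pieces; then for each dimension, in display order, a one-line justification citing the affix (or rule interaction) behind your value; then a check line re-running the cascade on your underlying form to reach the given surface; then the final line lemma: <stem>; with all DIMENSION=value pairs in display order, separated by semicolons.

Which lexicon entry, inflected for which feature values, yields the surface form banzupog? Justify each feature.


underlying: ban-zu-o-pog
POLE=fe - signalled by the affix -o
GRD=du - signalled by the affix -zu
SUR=gu - signalled by the affix -pog
check: banzuopog -> banzupog -> banzupog
lemma: ban; POLE=fe; GRD=du; SUR=gu


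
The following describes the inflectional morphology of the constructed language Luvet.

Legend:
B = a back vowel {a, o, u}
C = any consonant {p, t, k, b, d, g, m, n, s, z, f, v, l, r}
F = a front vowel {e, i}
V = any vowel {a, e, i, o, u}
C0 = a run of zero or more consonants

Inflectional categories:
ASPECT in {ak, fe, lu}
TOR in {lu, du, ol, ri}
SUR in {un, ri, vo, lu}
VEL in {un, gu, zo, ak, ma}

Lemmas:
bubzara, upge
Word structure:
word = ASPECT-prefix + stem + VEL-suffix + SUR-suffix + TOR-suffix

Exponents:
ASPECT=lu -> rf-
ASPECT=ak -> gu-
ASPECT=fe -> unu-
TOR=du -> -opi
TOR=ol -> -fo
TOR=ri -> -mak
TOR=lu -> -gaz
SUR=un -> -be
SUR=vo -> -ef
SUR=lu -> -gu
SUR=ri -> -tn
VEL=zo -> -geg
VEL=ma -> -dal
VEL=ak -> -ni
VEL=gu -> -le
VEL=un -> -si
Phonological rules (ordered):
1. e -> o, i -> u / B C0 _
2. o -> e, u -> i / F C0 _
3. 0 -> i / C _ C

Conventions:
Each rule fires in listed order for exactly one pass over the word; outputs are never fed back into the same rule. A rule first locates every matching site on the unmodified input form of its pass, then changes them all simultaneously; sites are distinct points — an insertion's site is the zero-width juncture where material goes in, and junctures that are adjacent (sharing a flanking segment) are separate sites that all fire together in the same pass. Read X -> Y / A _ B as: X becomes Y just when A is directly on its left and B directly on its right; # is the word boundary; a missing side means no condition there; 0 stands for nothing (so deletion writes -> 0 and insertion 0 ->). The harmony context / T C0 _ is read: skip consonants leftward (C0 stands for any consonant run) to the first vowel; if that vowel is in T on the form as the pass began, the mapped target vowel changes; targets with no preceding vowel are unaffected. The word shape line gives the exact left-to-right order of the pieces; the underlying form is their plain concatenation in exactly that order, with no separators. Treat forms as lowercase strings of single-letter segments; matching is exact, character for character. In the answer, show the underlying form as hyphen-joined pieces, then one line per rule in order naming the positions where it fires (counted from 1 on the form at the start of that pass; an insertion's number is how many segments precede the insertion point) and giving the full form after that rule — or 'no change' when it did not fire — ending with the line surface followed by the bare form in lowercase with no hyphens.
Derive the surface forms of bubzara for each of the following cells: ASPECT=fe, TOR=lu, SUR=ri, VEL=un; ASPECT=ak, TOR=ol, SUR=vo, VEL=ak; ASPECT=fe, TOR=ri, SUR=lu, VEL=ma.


cell ASPECT=fe, TOR=lu, SUR=ri, VEL=un:
underlying: unu-bubzara-si-tn-gaz
1. e -> o, i -> u / B C0 _: fires at position(s) 12: unububzarasutngaz
2. o -> e, u -> i / F C0 _: no change
3. 0 -> i / C _ C: inserts after position(s) 6, 13, 14: unububizarasutinigaz
surface: unububizarasutinigaz

cell ASPECT=ak, TOR=ol, SUR=vo, VEL=ak:
underlying: gu-bubzara-ni-ef-fo
1. e -> o, i -> u / B C0 _: fires at position(s) 11: gububzaranueffo
2. o -> e, u -> i / F C0 _: fires at position(s) 15: gububzaranueffe
3. 0 -> i / C _ C: inserts after position(s) 5, 13: gububizaranuefife
surface: gububizaranuefife

cell ASPECT=fe, TOR=ri, SUR=lu, VEL=ma:
underlying: unu-bubzara-dal-gu-mak
1. e -> o, i -> u / B C0 _: no change
2. o -> e, u -> i / F C0 _: no change
3. 0 -> i / C _ C: inserts after position(s) 6, 13: unububizaradaligumak
surface: unububizaradaligumak


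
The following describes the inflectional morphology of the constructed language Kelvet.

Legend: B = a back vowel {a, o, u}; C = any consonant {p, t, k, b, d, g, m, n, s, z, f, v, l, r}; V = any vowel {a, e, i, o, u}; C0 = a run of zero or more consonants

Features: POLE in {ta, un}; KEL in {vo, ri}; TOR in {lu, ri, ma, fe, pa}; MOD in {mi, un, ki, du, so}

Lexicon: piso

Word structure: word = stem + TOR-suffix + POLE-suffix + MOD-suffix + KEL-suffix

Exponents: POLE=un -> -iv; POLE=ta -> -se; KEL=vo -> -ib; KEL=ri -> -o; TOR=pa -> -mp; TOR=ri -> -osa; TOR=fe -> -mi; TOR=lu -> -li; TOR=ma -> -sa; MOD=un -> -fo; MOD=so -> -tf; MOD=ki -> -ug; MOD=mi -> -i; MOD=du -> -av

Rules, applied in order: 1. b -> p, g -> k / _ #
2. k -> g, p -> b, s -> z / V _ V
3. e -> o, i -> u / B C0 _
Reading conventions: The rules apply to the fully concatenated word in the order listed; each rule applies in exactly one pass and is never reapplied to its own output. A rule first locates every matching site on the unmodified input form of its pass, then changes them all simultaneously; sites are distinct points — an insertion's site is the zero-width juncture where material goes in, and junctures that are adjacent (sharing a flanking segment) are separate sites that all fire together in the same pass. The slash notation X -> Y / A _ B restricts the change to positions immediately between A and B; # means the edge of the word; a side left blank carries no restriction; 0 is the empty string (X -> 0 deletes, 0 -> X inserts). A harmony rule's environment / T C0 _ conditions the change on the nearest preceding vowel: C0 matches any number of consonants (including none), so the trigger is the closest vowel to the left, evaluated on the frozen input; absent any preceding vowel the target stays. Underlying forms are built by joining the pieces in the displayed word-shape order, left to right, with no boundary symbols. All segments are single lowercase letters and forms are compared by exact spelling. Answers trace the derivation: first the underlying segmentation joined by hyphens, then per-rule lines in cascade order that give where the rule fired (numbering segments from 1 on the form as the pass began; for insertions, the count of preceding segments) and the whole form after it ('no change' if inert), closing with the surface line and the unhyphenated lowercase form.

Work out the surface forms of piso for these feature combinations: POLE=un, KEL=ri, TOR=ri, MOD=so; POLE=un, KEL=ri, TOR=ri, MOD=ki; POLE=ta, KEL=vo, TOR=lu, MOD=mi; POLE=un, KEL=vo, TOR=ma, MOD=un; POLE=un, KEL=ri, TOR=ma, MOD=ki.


cell POLE=un, KEL=ri, TOR=ri, MOD=so:
underlying: piso-osa-iv-tf-o
1. b -> p, g -> k / _ #: no change
2. k -> g, p -> b, s -> z / V _ V: fires at position(s) 3, 6: pizoozaivtfo
3. e -> o, i -> u / B C0 _: fires at position(s) 8: pizoozauvtfo
surface: pizoozauvtfo

cell POLE=un, KEL=ri, TOR=ri, MOD=ki:
underlying: piso-osa-iv-ug-o
1. b -> p, g -> k / _ #: no change
2. k -> g, p -> b, s -> z / V _ V: fires at position(s) 3, 6: pizoozaivugo
3. e -> o, i -> u / B C0 _: fires at position(s) 8: pizoozauvugo
surface: pizoozauvugo

cell POLE=ta, KEL=vo, TOR=lu, MOD=mi:
underlying: piso-li-se-i-ib
1. b -> p, g -> k / _ #: fires at position(s) 11: pisoliseiip
2. k -> g, p -> b, s -> z / V _ V: fires at position(s) 3, 7: pizolizeiip
3. e -> o, i -> u / B C0 _: fires at position(s) 6: pizoluzeiip
surface: pizoluzeiip

cell POLE=un, KEL=vo, TOR=ma, MOD=un:
underlying: piso-sa-iv-fo-ib
1. b -> p, g -> k / _ #: fires at position(s) 12: pisosaivfoip
2. k -> g, p -> b, s -> z / V _ V: fires at position(s) 3, 5: pizozaivfoip
3. e -> o, i -> u / B C0 _: fires at position(s) 7, 11: pizozauvfoup
surface: pizozauvfoup

cell POLE=un, KEL=ri, TOR=ma, MOD=ki:
underlying: piso-sa-iv-ug-o
1. b -> p, g -> k / _ #: no change
2. k -> g, p -> b, s -> z / V _ V: fires at position(s) 3, 5: pizozaivugo
3. e -> o, i -> u / B C0 _: fires at position(s) 7: pizozauvugo
surface: pizozauvugo


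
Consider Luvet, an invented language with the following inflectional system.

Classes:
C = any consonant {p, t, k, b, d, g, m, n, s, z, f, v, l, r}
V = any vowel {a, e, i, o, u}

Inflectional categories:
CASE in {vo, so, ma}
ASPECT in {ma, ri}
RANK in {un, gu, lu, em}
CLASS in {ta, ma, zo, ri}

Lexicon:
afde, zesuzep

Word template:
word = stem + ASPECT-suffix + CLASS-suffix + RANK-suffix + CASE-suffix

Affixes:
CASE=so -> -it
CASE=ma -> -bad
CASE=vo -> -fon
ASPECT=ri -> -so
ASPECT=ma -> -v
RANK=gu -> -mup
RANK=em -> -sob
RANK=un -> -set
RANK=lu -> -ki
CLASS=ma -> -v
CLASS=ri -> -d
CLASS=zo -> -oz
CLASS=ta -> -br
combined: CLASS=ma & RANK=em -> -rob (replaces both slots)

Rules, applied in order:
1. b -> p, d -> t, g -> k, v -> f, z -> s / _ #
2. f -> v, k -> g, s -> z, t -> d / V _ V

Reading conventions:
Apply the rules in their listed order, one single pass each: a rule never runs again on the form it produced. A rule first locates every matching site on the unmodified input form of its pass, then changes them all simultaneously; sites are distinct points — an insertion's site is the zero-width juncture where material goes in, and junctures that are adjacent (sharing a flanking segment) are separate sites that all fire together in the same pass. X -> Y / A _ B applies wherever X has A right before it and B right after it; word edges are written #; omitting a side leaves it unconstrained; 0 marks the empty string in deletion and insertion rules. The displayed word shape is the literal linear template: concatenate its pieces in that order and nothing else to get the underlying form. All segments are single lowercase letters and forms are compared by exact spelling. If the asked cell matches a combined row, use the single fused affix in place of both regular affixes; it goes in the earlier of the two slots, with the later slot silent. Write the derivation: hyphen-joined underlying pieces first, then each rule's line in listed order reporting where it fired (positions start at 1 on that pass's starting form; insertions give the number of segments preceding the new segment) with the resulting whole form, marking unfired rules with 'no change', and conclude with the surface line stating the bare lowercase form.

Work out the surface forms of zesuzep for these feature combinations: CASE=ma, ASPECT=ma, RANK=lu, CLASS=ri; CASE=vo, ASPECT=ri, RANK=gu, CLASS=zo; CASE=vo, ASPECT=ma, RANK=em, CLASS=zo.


cell CASE=ma, ASPECT=ma, RANK=lu, CLASS=ri:
underlying: zesuzep-v-d-ki-bad
1. b -> p, d -> t, g -> k, v -> f, z -> s / _ #: fires at position(s) 14: zesuzepvdkibat
2. f -> v, k -> g, s -> z, t -> d / V _ V: fires at position(s) 3: zezuzepvdkibat
surface: zezuzepvdkibat

cell CASE=vo, ASPECT=ri, RANK=gu, CLASS=zo:
underlying: zesuzep-so-oz-mup-fon
1. b -> p, d -> t, g -> k, v -> f, z -> s / _ #: no change
2. f -> v, k -> g, s -> z, t -> d / V _ V: fires at position(s) 3: zezuzepsoozmupfon
surface: zezuzepsoozmupfon

cell CASE=vo, ASPECT=ma, RANK=em, CLASS=zo:
underlying: zesuzep-v-oz-sob-fon
1. b -> p, d -> t, g -> k, v -> f, z -> s / _ #: no change
2. f -> v, k -> g, s -> z, t -> d / V _ V: fires at position(s) 3: zezuzepvozsobfon
surface: zezuzepvozsobfon


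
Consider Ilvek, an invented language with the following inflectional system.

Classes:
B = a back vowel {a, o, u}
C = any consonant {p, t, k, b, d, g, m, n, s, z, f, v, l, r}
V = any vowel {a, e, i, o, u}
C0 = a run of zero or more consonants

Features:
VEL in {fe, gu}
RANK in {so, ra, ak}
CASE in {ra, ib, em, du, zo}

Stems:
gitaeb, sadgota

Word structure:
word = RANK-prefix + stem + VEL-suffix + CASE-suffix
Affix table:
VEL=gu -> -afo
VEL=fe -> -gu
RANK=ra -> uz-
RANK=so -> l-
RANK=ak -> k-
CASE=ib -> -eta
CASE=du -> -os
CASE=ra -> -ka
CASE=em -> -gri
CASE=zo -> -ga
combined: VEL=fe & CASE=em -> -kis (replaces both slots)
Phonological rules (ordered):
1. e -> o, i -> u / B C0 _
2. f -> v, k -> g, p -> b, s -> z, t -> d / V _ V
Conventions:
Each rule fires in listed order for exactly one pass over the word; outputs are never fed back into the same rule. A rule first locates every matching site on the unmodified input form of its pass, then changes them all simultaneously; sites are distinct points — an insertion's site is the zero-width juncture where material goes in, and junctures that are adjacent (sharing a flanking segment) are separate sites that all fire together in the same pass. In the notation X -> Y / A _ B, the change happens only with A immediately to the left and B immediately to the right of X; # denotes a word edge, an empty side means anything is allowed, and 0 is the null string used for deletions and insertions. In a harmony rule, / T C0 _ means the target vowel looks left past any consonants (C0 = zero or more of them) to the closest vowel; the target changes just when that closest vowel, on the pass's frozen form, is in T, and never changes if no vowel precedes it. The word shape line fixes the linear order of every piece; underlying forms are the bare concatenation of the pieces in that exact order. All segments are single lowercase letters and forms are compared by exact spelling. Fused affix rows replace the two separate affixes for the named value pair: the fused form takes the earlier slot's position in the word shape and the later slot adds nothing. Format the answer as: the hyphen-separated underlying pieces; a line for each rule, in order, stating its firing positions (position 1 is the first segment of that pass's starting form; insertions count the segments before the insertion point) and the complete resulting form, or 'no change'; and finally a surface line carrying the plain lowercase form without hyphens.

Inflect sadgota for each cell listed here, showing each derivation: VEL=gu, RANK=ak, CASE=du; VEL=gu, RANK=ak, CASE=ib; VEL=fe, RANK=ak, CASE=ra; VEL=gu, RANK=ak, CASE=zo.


cell VEL=gu, RANK=ak, CASE=du:
underlying: k-sadgota-afo-os
1. e -> o, i -> u / B C0 _: no change
2. f -> v, k -> g, p -> b, s -> z, t -> d / V _ V: fires at position(s) 7, 10: ksadgodaavoos
surface: ksadgodaavoos

cell VEL=gu, RANK=ak, CASE=ib:
underlying: k-sadgota-afo-eta
1. e -> o, i -> u / B C0 _: fires at position(s) 12: ksadgotaafoota
2. f -> v, k -> g, p -> b, s -> z, t -> d / V _ V: fires at position(s) 7, 10, 13: ksadgodaavooda
surface: ksadgodaavooda

cell VEL=fe, RANK=ak, CASE=ra:
underlying: k-sadgota-gu-ka
1. e -> o, i -> u / B C0 _: no change
2. f -> v, k -> g, p -> b, s -> z, t -> d / V _ V: fires at position(s) 7, 11: ksadgodaguga
surface: ksadgodaguga

cell VEL=gu, RANK=ak, CASE=zo:
underlying: k-sadgota-afo-ga
1. e -> o, i -> u / B C0 _: no change
2. f -> v, k -> g, p -> b, s -> z, t -> d / V _ V: fires at position(s) 7, 10: ksadgodaavoga
surface: ksadgodaavoga
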